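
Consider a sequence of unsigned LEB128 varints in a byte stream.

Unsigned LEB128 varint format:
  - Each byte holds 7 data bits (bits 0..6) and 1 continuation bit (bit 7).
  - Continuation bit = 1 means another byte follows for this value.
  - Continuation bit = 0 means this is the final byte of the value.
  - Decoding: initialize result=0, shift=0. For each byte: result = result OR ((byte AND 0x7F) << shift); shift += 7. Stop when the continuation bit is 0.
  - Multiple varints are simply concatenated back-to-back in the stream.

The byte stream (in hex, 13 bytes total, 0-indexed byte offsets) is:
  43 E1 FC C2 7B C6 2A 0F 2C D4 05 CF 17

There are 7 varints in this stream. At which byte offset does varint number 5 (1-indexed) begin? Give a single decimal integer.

  byte[0]=0x43 cont=0 payload=0x43=67: acc |= 67<<0 -> acc=67 shift=7 [end]
Varint 1: bytes[0:1] = 43 -> value 67 (1 byte(s))
  byte[1]=0xE1 cont=1 payload=0x61=97: acc |= 97<<0 -> acc=97 shift=7
  byte[2]=0xFC cont=1 payload=0x7C=124: acc |= 124<<7 -> acc=15969 shift=14
  byte[3]=0xC2 cont=1 payload=0x42=66: acc |= 66<<14 -> acc=1097313 shift=21
  byte[4]=0x7B cont=0 payload=0x7B=123: acc |= 123<<21 -> acc=259047009 shift=28 [end]
Varint 2: bytes[1:5] = E1 FC C2 7B -> value 259047009 (4 byte(s))
  byte[5]=0xC6 cont=1 payload=0x46=70: acc |= 70<<0 -> acc=70 shift=7
  byte[6]=0x2A cont=0 payload=0x2A=42: acc |= 42<<7 -> acc=5446 shift=14 [end]
Varint 3: bytes[5:7] = C6 2A -> value 5446 (2 byte(s))
  byte[7]=0x0F cont=0 payload=0x0F=15: acc |= 15<<0 -> acc=15 shift=7 [end]
Varint 4: bytes[7:8] = 0F -> value 15 (1 byte(s))
  byte[8]=0x2C cont=0 payload=0x2C=44: acc |= 44<<0 -> acc=44 shift=7 [end]
Varint 5: bytes[8:9] = 2C -> value 44 (1 byte(s))
  byte[9]=0xD4 cont=1 payload=0x54=84: acc |= 84<<0 -> acc=84 shift=7
  byte[10]=0x05 cont=0 payload=0x05=5: acc |= 5<<7 -> acc=724 shift=14 [end]
Varint 6: bytes[9:11] = D4 05 -> value 724 (2 byte(s))
  byte[11]=0xCF cont=1 payload=0x4F=79: acc |= 79<<0 -> acc=79 shift=7
  byte[12]=0x17 cont=0 payload=0x17=23: acc |= 23<<7 -> acc=3023 shift=14 [end]
Varint 7: bytes[11:13] = CF 17 -> value 3023 (2 byte(s))

Answer: 8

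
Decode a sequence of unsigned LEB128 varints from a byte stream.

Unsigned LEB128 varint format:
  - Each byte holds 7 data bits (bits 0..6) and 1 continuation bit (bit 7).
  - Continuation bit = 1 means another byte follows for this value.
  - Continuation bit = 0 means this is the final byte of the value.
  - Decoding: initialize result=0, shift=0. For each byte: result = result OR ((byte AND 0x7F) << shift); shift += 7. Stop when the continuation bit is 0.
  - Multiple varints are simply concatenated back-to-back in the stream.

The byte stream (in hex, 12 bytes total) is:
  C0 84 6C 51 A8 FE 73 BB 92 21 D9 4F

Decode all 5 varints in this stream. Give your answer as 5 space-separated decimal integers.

  byte[0]=0xC0 cont=1 payload=0x40=64: acc |= 64<<0 -> acc=64 shift=7
  byte[1]=0x84 cont=1 payload=0x04=4: acc |= 4<<7 -> acc=576 shift=14
  byte[2]=0x6C cont=0 payload=0x6C=108: acc |= 108<<14 -> acc=1770048 shift=21 [end]
Varint 1: bytes[0:3] = C0 84 6C -> value 1770048 (3 byte(s))
  byte[3]=0x51 cont=0 payload=0x51=81: acc |= 81<<0 -> acc=81 shift=7 [end]
Varint 2: bytes[3:4] = 51 -> value 81 (1 byte(s))
  byte[4]=0xA8 cont=1 payload=0x28=40: acc |= 40<<0 -> acc=40 shift=7
  byte[5]=0xFE cont=1 payload=0x7E=126: acc |= 126<<7 -> acc=16168 shift=14
  byte[6]=0x73 cont=0 payload=0x73=115: acc |= 115<<14 -> acc=1900328 shift=21 [end]
Varint 3: bytes[4:7] = A8 FE 73 -> value 1900328 (3 byte(s))
  byte[7]=0xBB cont=1 payload=0x3B=59: acc |= 59<<0 -> acc=59 shift=7
  byte[8]=0x92 cont=1 payload=0x12=18: acc |= 18<<7 -> acc=2363 shift=14
  byte[9]=0x21 cont=0 payload=0x21=33: acc |= 33<<14 -> acc=543035 shift=21 [end]
Varint 4: bytes[7:10] = BB 92 21 -> value 543035 (3 byte(s))
  byte[10]=0xD9 cont=1 payload=0x59=89: acc |= 89<<0 -> acc=89 shift=7
  byte[11]=0x4F cont=0 payload=0x4F=79: acc |= 79<<7 -> acc=10201 shift=14 [end]
Varint 5: bytes[10:12] = D9 4F -> value 10201 (2 byte(s))

Answer: 1770048 81 1900328 543035 10201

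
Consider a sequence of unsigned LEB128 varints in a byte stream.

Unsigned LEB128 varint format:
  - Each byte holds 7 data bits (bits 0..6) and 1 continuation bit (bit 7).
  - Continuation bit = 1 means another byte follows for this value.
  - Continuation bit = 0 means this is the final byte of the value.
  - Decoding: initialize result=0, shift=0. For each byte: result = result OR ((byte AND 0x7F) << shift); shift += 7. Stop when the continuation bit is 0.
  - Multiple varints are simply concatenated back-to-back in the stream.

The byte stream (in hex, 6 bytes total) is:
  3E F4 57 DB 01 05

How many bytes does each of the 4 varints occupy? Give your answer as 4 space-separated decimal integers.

  byte[0]=0x3E cont=0 payload=0x3E=62: acc |= 62<<0 -> acc=62 shift=7 [end]
Varint 1: bytes[0:1] = 3E -> value 62 (1 byte(s))
  byte[1]=0xF4 cont=1 payload=0x74=116: acc |= 116<<0 -> acc=116 shift=7
  byte[2]=0x57 cont=0 payload=0x57=87: acc |= 87<<7 -> acc=11252 shift=14 [end]
Varint 2: bytes[1:3] = F4 57 -> value 11252 (2 byte(s))
  byte[3]=0xDB cont=1 payload=0x5B=91: acc |= 91<<0 -> acc=91 shift=7
  byte[4]=0x01 cont=0 payload=0x01=1: acc |= 1<<7 -> acc=219 shift=14 [end]
Varint 3: bytes[3:5] = DB 01 -> value 219 (2 byte(s))
  byte[5]=0x05 cont=0 payload=0x05=5: acc |= 5<<0 -> acc=5 shift=7 [end]
Varint 4: bytes[5:6] = 05 -> value 5 (1 byte(s))

Answer: 1 2 2 1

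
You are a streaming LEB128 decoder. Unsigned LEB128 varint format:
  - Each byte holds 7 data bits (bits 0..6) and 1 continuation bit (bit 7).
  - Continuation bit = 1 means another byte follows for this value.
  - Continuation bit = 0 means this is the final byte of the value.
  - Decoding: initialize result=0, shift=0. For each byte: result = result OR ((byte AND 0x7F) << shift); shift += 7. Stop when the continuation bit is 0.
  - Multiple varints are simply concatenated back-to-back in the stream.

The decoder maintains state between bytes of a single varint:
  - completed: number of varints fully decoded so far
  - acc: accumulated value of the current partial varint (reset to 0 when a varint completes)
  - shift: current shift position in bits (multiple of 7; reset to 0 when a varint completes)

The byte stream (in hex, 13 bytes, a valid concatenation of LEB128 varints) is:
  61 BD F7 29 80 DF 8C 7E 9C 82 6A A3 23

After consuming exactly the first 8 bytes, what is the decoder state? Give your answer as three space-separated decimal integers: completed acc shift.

Answer: 3 0 0

Derivation:
byte[0]=0x61 cont=0 payload=0x61: varint #1 complete (value=97); reset -> completed=1 acc=0 shift=0
byte[1]=0xBD cont=1 payload=0x3D: acc |= 61<<0 -> completed=1 acc=61 shift=7
byte[2]=0xF7 cont=1 payload=0x77: acc |= 119<<7 -> completed=1 acc=15293 shift=14
byte[3]=0x29 cont=0 payload=0x29: varint #2 complete (value=687037); reset -> completed=2 acc=0 shift=0
byte[4]=0x80 cont=1 payload=0x00: acc |= 0<<0 -> completed=2 acc=0 shift=7
byte[5]=0xDF cont=1 payload=0x5F: acc |= 95<<7 -> completed=2 acc=12160 shift=14
byte[6]=0x8C cont=1 payload=0x0C: acc |= 12<<14 -> completed=2 acc=208768 shift=21
byte[7]=0x7E cont=0 payload=0x7E: varint #3 complete (value=264449920); reset -> completed=3 acc=0 shift=0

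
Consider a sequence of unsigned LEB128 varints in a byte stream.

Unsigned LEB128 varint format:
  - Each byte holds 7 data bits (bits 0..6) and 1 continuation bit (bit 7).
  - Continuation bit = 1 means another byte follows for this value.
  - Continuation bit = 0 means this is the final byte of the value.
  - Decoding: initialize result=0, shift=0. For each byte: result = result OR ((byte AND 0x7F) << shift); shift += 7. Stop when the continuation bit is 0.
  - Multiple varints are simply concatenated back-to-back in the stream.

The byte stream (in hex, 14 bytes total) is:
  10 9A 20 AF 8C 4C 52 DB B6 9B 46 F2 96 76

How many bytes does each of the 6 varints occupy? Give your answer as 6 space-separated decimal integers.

  byte[0]=0x10 cont=0 payload=0x10=16: acc |= 16<<0 -> acc=16 shift=7 [end]
Varint 1: bytes[0:1] = 10 -> value 16 (1 byte(s))
  byte[1]=0x9A cont=1 payload=0x1A=26: acc |= 26<<0 -> acc=26 shift=7
  byte[2]=0x20 cont=0 payload=0x20=32: acc |= 32<<7 -> acc=4122 shift=14 [end]
Varint 2: bytes[1:3] = 9A 20 -> value 4122 (2 byte(s))
  byte[3]=0xAF cont=1 payload=0x2F=47: acc |= 47<<0 -> acc=47 shift=7
  byte[4]=0x8C cont=1 payload=0x0C=12: acc |= 12<<7 -> acc=1583 shift=14
  byte[5]=0x4C cont=0 payload=0x4C=76: acc |= 76<<14 -> acc=1246767 shift=21 [end]
Varint 3: bytes[3:6] = AF 8C 4C -> value 1246767 (3 byte(s))
  byte[6]=0x52 cont=0 payload=0x52=82: acc |= 82<<0 -> acc=82 shift=7 [end]
Varint 4: bytes[6:7] = 52 -> value 82 (1 byte(s))
  byte[7]=0xDB cont=1 payload=0x5B=91: acc |= 91<<0 -> acc=91 shift=7
  byte[8]=0xB6 cont=1 payload=0x36=54: acc |= 54<<7 -> acc=7003 shift=14
  byte[9]=0x9B cont=1 payload=0x1B=27: acc |= 27<<14 -> acc=449371 shift=21
  byte[10]=0x46 cont=0 payload=0x46=70: acc |= 70<<21 -> acc=147250011 shift=28 [end]
Varint 5: bytes[7:11] = DB B6 9B 46 -> value 147250011 (4 byte(s))
  byte[11]=0xF2 cont=1 payload=0x72=114: acc |= 114<<0 -> acc=114 shift=7
  byte[12]=0x96 cont=1 payload=0x16=22: acc |= 22<<7 -> acc=2930 shift=14
  byte[13]=0x76 cont=0 payload=0x76=118: acc |= 118<<14 -> acc=1936242 shift=21 [end]
Varint 6: bytes[11:14] = F2 96 76 -> value 1936242 (3 byte(s))

Answer: 1 2 3 1 4 3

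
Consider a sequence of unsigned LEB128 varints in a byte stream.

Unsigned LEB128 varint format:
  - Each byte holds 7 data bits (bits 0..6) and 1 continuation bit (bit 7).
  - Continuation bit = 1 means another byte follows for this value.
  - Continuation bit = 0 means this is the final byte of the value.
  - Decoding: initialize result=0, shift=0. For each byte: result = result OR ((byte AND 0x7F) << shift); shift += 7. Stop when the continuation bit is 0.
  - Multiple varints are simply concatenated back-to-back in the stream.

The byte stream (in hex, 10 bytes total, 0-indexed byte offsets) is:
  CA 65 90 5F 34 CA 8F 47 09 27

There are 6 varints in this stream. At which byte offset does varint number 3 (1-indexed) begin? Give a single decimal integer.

  byte[0]=0xCA cont=1 payload=0x4A=74: acc |= 74<<0 -> acc=74 shift=7
  byte[1]=0x65 cont=0 payload=0x65=101: acc |= 101<<7 -> acc=13002 shift=14 [end]
Varint 1: bytes[0:2] = CA 65 -> value 13002 (2 byte(s))
  byte[2]=0x90 cont=1 payload=0x10=16: acc |= 16<<0 -> acc=16 shift=7
  byte[3]=0x5F cont=0 payload=0x5F=95: acc |= 95<<7 -> acc=12176 shift=14 [end]
Varint 2: bytes[2:4] = 90 5F -> value 12176 (2 byte(s))
  byte[4]=0x34 cont=0 payload=0x34=52: acc |= 52<<0 -> acc=52 shift=7 [end]
Varint 3: bytes[4:5] = 34 -> value 52 (1 byte(s))
  byte[5]=0xCA cont=1 payload=0x4A=74: acc |= 74<<0 -> acc=74 shift=7
  byte[6]=0x8F cont=1 payload=0x0F=15: acc |= 15<<7 -> acc=1994 shift=14
  byte[7]=0x47 cont=0 payload=0x47=71: acc |= 71<<14 -> acc=1165258 shift=21 [end]
Varint 4: bytes[5:8] = CA 8F 47 -> value 1165258 (3 byte(s))
  byte[8]=0x09 cont=0 payload=0x09=9: acc |= 9<<0 -> acc=9 shift=7 [end]
Varint 5: bytes[8:9] = 09 -> value 9 (1 byte(s))
  byte[9]=0x27 cont=0 payload=0x27=39: acc |= 39<<0 -> acc=39 shift=7 [end]
Varint 6: bytes[9:10] = 27 -> value 39 (1 byte(s))

Answer: 4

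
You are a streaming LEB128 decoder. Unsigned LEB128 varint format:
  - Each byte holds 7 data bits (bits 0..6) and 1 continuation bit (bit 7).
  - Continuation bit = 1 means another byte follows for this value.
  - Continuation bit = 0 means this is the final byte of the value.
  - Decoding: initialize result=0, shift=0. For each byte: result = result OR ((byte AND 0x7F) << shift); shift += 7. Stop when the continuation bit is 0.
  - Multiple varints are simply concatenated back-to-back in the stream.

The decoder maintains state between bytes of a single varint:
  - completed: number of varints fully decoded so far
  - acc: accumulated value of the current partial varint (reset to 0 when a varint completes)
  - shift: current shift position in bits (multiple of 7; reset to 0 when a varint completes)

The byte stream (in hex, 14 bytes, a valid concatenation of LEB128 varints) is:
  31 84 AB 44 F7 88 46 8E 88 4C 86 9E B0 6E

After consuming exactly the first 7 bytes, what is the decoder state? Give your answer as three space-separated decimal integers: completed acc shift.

Answer: 3 0 0

Derivation:
byte[0]=0x31 cont=0 payload=0x31: varint #1 complete (value=49); reset -> completed=1 acc=0 shift=0
byte[1]=0x84 cont=1 payload=0x04: acc |= 4<<0 -> completed=1 acc=4 shift=7
byte[2]=0xAB cont=1 payload=0x2B: acc |= 43<<7 -> completed=1 acc=5508 shift=14
byte[3]=0x44 cont=0 payload=0x44: varint #2 complete (value=1119620); reset -> completed=2 acc=0 shift=0
byte[4]=0xF7 cont=1 payload=0x77: acc |= 119<<0 -> completed=2 acc=119 shift=7
byte[5]=0x88 cont=1 payload=0x08: acc |= 8<<7 -> completed=2 acc=1143 shift=14
byte[6]=0x46 cont=0 payload=0x46: varint #3 complete (value=1148023); reset -> completed=3 acc=0 shift=0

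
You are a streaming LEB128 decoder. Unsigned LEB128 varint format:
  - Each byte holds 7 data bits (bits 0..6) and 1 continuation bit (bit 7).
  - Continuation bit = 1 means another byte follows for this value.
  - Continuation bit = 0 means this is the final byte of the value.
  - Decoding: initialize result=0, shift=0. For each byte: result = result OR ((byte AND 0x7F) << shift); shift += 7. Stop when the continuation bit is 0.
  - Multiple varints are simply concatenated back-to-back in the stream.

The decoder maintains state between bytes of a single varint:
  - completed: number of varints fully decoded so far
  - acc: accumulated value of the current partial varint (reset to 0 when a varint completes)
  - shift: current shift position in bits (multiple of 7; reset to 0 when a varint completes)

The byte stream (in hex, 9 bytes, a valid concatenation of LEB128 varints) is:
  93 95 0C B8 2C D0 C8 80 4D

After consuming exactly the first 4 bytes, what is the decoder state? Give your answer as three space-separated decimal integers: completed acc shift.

Answer: 1 56 7

Derivation:
byte[0]=0x93 cont=1 payload=0x13: acc |= 19<<0 -> completed=0 acc=19 shift=7
byte[1]=0x95 cont=1 payload=0x15: acc |= 21<<7 -> completed=0 acc=2707 shift=14
byte[2]=0x0C cont=0 payload=0x0C: varint #1 complete (value=199315); reset -> completed=1 acc=0 shift=0
byte[3]=0xB8 cont=1 payload=0x38: acc |= 56<<0 -> completed=1 acc=56 shift=7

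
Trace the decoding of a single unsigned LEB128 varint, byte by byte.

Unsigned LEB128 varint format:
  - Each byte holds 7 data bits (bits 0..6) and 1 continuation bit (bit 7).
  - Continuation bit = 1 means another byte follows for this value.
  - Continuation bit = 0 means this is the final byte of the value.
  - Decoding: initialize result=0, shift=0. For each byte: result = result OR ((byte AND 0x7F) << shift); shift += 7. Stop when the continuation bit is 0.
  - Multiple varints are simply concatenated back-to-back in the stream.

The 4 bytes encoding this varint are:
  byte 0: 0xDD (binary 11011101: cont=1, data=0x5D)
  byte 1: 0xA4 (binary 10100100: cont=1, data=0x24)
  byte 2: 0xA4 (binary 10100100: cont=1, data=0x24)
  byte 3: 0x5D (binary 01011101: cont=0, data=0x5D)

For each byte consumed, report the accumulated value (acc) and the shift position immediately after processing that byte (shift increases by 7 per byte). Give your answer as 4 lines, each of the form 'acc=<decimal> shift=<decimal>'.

Answer: acc=93 shift=7
acc=4701 shift=14
acc=594525 shift=21
acc=195629661 shift=28

Derivation:
byte 0=0xDD: payload=0x5D=93, contrib = 93<<0 = 93; acc -> 93, shift -> 7
byte 1=0xA4: payload=0x24=36, contrib = 36<<7 = 4608; acc -> 4701, shift -> 14
byte 2=0xA4: payload=0x24=36, contrib = 36<<14 = 589824; acc -> 594525, shift -> 21
byte 3=0x5D: payload=0x5D=93, contrib = 93<<21 = 195035136; acc -> 195629661, shift -> 28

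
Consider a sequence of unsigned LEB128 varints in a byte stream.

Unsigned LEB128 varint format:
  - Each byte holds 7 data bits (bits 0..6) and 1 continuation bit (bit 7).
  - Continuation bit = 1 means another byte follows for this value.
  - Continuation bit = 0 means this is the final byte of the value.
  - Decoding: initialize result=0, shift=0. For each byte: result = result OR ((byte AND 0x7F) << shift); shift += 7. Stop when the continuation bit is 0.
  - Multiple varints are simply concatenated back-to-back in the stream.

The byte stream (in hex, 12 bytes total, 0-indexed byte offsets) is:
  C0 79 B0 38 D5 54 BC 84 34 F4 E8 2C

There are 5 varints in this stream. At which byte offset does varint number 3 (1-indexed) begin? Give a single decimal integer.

Answer: 4

Derivation:
  byte[0]=0xC0 cont=1 payload=0x40=64: acc |= 64<<0 -> acc=64 shift=7
  byte[1]=0x79 cont=0 payload=0x79=121: acc |= 121<<7 -> acc=15552 shift=14 [end]
Varint 1: bytes[0:2] = C0 79 -> value 15552 (2 byte(s))
  byte[2]=0xB0 cont=1 payload=0x30=48: acc |= 48<<0 -> acc=48 shift=7
  byte[3]=0x38 cont=0 payload=0x38=56: acc |= 56<<7 -> acc=7216 shift=14 [end]
Varint 2: bytes[2:4] = B0 38 -> value 7216 (2 byte(s))
  byte[4]=0xD5 cont=1 payload=0x55=85: acc |= 85<<0 -> acc=85 shift=7
  byte[5]=0x54 cont=0 payload=0x54=84: acc |= 84<<7 -> acc=10837 shift=14 [end]
Varint 3: bytes[4:6] = D5 54 -> value 10837 (2 byte(s))
  byte[6]=0xBC cont=1 payload=0x3C=60: acc |= 60<<0 -> acc=60 shift=7
  byte[7]=0x84 cont=1 payload=0x04=4: acc |= 4<<7 -> acc=572 shift=14
  byte[8]=0x34 cont=0 payload=0x34=52: acc |= 52<<14 -> acc=852540 shift=21 [end]
Varint 4: bytes[6:9] = BC 84 34 -> value 852540 (3 byte(s))
  byte[9]=0xF4 cont=1 payload=0x74=116: acc |= 116<<0 -> acc=116 shift=7
  byte[10]=0xE8 cont=1 payload=0x68=104: acc |= 104<<7 -> acc=13428 shift=14
  byte[11]=0x2C cont=0 payload=0x2C=44: acc |= 44<<14 -> acc=734324 shift=21 [end]
Varint 5: bytes[9:12] = F4 E8 2C -> value 734324 (3 byte(s))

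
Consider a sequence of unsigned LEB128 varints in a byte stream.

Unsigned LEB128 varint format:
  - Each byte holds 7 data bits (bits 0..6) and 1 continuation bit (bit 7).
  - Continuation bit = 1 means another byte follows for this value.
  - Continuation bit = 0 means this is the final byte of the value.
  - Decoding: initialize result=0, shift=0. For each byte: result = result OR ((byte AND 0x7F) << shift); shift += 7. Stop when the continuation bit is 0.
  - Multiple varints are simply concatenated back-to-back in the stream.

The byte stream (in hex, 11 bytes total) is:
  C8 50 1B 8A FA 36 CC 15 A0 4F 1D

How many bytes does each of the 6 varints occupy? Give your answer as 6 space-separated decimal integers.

  byte[0]=0xC8 cont=1 payload=0x48=72: acc |= 72<<0 -> acc=72 shift=7
  byte[1]=0x50 cont=0 payload=0x50=80: acc |= 80<<7 -> acc=10312 shift=14 [end]
Varint 1: bytes[0:2] = C8 50 -> value 10312 (2 byte(s))
  byte[2]=0x1B cont=0 payload=0x1B=27: acc |= 27<<0 -> acc=27 shift=7 [end]
Varint 2: bytes[2:3] = 1B -> value 27 (1 byte(s))
  byte[3]=0x8A cont=1 payload=0x0A=10: acc |= 10<<0 -> acc=10 shift=7
  byte[4]=0xFA cont=1 payload=0x7A=122: acc |= 122<<7 -> acc=15626 shift=14
  byte[5]=0x36 cont=0 payload=0x36=54: acc |= 54<<14 -> acc=900362 shift=21 [end]
Varint 3: bytes[3:6] = 8A FA 36 -> value 900362 (3 byte(s))
  byte[6]=0xCC cont=1 payload=0x4C=76: acc |= 76<<0 -> acc=76 shift=7
  byte[7]=0x15 cont=0 payload=0x15=21: acc |= 21<<7 -> acc=2764 shift=14 [end]
Varint 4: bytes[6:8] = CC 15 -> value 2764 (2 byte(s))
  byte[8]=0xA0 cont=1 payload=0x20=32: acc |= 32<<0 -> acc=32 shift=7
  byte[9]=0x4F cont=0 payload=0x4F=79: acc |= 79<<7 -> acc=10144 shift=14 [end]
Varint 5: bytes[8:10] = A0 4F -> value 10144 (2 byte(s))
  byte[10]=0x1D cont=0 payload=0x1D=29: acc |= 29<<0 -> acc=29 shift=7 [end]
Varint 6: bytes[10:11] = 1D -> value 29 (1 byte(s))

Answer: 2 1 3 2 2 1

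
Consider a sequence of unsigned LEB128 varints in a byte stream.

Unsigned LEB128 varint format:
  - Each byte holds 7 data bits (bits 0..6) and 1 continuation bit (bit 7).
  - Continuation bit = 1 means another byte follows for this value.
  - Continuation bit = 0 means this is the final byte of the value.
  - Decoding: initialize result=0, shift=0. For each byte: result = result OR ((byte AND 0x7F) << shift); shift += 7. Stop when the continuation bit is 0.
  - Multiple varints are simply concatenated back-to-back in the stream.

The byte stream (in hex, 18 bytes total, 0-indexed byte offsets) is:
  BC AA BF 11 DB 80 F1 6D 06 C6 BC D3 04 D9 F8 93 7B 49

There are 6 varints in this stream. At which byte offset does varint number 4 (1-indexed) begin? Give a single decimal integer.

  byte[0]=0xBC cont=1 payload=0x3C=60: acc |= 60<<0 -> acc=60 shift=7
  byte[1]=0xAA cont=1 payload=0x2A=42: acc |= 42<<7 -> acc=5436 shift=14
  byte[2]=0xBF cont=1 payload=0x3F=63: acc |= 63<<14 -> acc=1037628 shift=21
  byte[3]=0x11 cont=0 payload=0x11=17: acc |= 17<<21 -> acc=36689212 shift=28 [end]
Varint 1: bytes[0:4] = BC AA BF 11 -> value 36689212 (4 byte(s))
  byte[4]=0xDB cont=1 payload=0x5B=91: acc |= 91<<0 -> acc=91 shift=7
  byte[5]=0x80 cont=1 payload=0x00=0: acc |= 0<<7 -> acc=91 shift=14
  byte[6]=0xF1 cont=1 payload=0x71=113: acc |= 113<<14 -> acc=1851483 shift=21
  byte[7]=0x6D cont=0 payload=0x6D=109: acc |= 109<<21 -> acc=230441051 shift=28 [end]
Varint 2: bytes[4:8] = DB 80 F1 6D -> value 230441051 (4 byte(s))
  byte[8]=0x06 cont=0 payload=0x06=6: acc |= 6<<0 -> acc=6 shift=7 [end]
Varint 3: bytes[8:9] = 06 -> value 6 (1 byte(s))
  byte[9]=0xC6 cont=1 payload=0x46=70: acc |= 70<<0 -> acc=70 shift=7
  byte[10]=0xBC cont=1 payload=0x3C=60: acc |= 60<<7 -> acc=7750 shift=14
  byte[11]=0xD3 cont=1 payload=0x53=83: acc |= 83<<14 -> acc=1367622 shift=21
  byte[12]=0x04 cont=0 payload=0x04=4: acc |= 4<<21 -> acc=9756230 shift=28 [end]
Varint 4: bytes[9:13] = C6 BC D3 04 -> value 9756230 (4 byte(s))
  byte[13]=0xD9 cont=1 payload=0x59=89: acc |= 89<<0 -> acc=89 shift=7
  byte[14]=0xF8 cont=1 payload=0x78=120: acc |= 120<<7 -> acc=15449 shift=14
  byte[15]=0x93 cont=1 payload=0x13=19: acc |= 19<<14 -> acc=326745 shift=21
  byte[16]=0x7B cont=0 payload=0x7B=123: acc |= 123<<21 -> acc=258276441 shift=28 [end]
Varint 5: bytes[13:17] = D9 F8 93 7B -> value 258276441 (4 byte(s))
  byte[17]=0x49 cont=0 payload=0x49=73: acc |= 73<<0 -> acc=73 shift=7 [end]
Varint 6: bytes[17:18] = 49 -> value 73 (1 byte(s))

Answer: 9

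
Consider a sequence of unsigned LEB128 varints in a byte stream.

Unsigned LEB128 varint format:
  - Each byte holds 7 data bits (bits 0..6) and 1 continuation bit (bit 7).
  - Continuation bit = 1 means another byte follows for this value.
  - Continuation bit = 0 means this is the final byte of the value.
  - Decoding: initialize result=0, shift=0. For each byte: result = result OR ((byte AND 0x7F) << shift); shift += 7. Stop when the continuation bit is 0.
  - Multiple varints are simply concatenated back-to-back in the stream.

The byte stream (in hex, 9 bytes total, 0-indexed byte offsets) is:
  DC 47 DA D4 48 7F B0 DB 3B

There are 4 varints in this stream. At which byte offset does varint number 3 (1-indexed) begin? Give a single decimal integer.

Answer: 5

Derivation:
  byte[0]=0xDC cont=1 payload=0x5C=92: acc |= 92<<0 -> acc=92 shift=7
  byte[1]=0x47 cont=0 payload=0x47=71: acc |= 71<<7 -> acc=9180 shift=14 [end]
Varint 1: bytes[0:2] = DC 47 -> value 9180 (2 byte(s))
  byte[2]=0xDA cont=1 payload=0x5A=90: acc |= 90<<0 -> acc=90 shift=7
  byte[3]=0xD4 cont=1 payload=0x54=84: acc |= 84<<7 -> acc=10842 shift=14
  byte[4]=0x48 cont=0 payload=0x48=72: acc |= 72<<14 -> acc=1190490 shift=21 [end]
Varint 2: bytes[2:5] = DA D4 48 -> value 1190490 (3 byte(s))
  byte[5]=0x7F cont=0 payload=0x7F=127: acc |= 127<<0 -> acc=127 shift=7 [end]
Varint 3: bytes[5:6] = 7F -> value 127 (1 byte(s))
  byte[6]=0xB0 cont=1 payload=0x30=48: acc |= 48<<0 -> acc=48 shift=7
  byte[7]=0xDB cont=1 payload=0x5B=91: acc |= 91<<7 -> acc=11696 shift=14
  byte[8]=0x3B cont=0 payload=0x3B=59: acc |= 59<<14 -> acc=978352 shift=21 [end]
Varint 4: bytes[6:9] = B0 DB 3B -> value 978352 (3 byte(s))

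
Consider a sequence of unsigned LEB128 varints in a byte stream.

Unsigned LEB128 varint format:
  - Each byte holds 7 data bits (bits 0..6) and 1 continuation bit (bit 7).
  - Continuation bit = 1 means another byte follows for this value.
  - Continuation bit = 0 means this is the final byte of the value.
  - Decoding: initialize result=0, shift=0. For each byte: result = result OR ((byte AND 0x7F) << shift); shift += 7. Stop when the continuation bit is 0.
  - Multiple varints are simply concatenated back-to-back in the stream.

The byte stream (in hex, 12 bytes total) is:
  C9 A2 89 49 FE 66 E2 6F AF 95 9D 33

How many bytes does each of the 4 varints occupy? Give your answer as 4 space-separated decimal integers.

Answer: 4 2 2 4

Derivation:
  byte[0]=0xC9 cont=1 payload=0x49=73: acc |= 73<<0 -> acc=73 shift=7
  byte[1]=0xA2 cont=1 payload=0x22=34: acc |= 34<<7 -> acc=4425 shift=14
  byte[2]=0x89 cont=1 payload=0x09=9: acc |= 9<<14 -> acc=151881 shift=21
  byte[3]=0x49 cont=0 payload=0x49=73: acc |= 73<<21 -> acc=153243977 shift=28 [end]
Varint 1: bytes[0:4] = C9 A2 89 49 -> value 153243977 (4 byte(s))
  byte[4]=0xFE cont=1 payload=0x7E=126: acc |= 126<<0 -> acc=126 shift=7
  byte[5]=0x66 cont=0 payload=0x66=102: acc |= 102<<7 -> acc=13182 shift=14 [end]
Varint 2: bytes[4:6] = FE 66 -> value 13182 (2 byte(s))
  byte[6]=0xE2 cont=1 payload=0x62=98: acc |= 98<<0 -> acc=98 shift=7
  byte[7]=0x6F cont=0 payload=0x6F=111: acc |= 111<<7 -> acc=14306 shift=14 [end]
Varint 3: bytes[6:8] = E2 6F -> value 14306 (2 byte(s))
  byte[8]=0xAF cont=1 payload=0x2F=47: acc |= 47<<0 -> acc=47 shift=7
  byte[9]=0x95 cont=1 payload=0x15=21: acc |= 21<<7 -> acc=2735 shift=14
  byte[10]=0x9D cont=1 payload=0x1D=29: acc |= 29<<14 -> acc=477871 shift=21
  byte[11]=0x33 cont=0 payload=0x33=51: acc |= 51<<21 -> acc=107432623 shift=28 [end]
Varint 4: bytes[8:12] = AF 95 9D 33 -> value 107432623 (4 byte(s))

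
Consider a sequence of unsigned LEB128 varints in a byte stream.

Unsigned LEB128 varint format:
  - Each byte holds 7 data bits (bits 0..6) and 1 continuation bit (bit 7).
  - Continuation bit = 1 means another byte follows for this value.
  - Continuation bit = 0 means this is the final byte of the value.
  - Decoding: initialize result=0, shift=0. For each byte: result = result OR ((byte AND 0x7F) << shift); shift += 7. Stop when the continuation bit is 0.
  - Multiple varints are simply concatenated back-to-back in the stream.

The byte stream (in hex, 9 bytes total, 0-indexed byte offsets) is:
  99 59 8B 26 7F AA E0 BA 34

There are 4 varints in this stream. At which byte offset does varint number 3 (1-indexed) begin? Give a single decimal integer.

  byte[0]=0x99 cont=1 payload=0x19=25: acc |= 25<<0 -> acc=25 shift=7
  byte[1]=0x59 cont=0 payload=0x59=89: acc |= 89<<7 -> acc=11417 shift=14 [end]
Varint 1: bytes[0:2] = 99 59 -> value 11417 (2 byte(s))
  byte[2]=0x8B cont=1 payload=0x0B=11: acc |= 11<<0 -> acc=11 shift=7
  byte[3]=0x26 cont=0 payload=0x26=38: acc |= 38<<7 -> acc=4875 shift=14 [end]
Varint 2: bytes[2:4] = 8B 26 -> value 4875 (2 byte(s))
  byte[4]=0x7F cont=0 payload=0x7F=127: acc |= 127<<0 -> acc=127 shift=7 [end]
Varint 3: bytes[4:5] = 7F -> value 127 (1 byte(s))
  byte[5]=0xAA cont=1 payload=0x2A=42: acc |= 42<<0 -> acc=42 shift=7
  byte[6]=0xE0 cont=1 payload=0x60=96: acc |= 96<<7 -> acc=12330 shift=14
  byte[7]=0xBA cont=1 payload=0x3A=58: acc |= 58<<14 -> acc=962602 shift=21
  byte[8]=0x34 cont=0 payload=0x34=52: acc |= 52<<21 -> acc=110014506 shift=28 [end]
Varint 4: bytes[5:9] = AA E0 BA 34 -> value 110014506 (4 byte(s))

Answer: 4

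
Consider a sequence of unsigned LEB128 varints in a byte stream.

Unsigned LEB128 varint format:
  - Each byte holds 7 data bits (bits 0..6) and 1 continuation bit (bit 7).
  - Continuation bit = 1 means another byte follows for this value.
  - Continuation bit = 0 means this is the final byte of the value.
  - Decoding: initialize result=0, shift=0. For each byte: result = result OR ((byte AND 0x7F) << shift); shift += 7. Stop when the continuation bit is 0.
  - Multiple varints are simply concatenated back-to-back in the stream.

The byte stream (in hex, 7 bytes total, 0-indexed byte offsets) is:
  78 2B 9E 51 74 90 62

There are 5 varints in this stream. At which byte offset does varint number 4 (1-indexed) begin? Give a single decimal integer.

  byte[0]=0x78 cont=0 payload=0x78=120: acc |= 120<<0 -> acc=120 shift=7 [end]
Varint 1: bytes[0:1] = 78 -> value 120 (1 byte(s))
  byte[1]=0x2B cont=0 payload=0x2B=43: acc |= 43<<0 -> acc=43 shift=7 [end]
Varint 2: bytes[1:2] = 2B -> value 43 (1 byte(s))
  byte[2]=0x9E cont=1 payload=0x1E=30: acc |= 30<<0 -> acc=30 shift=7
  byte[3]=0x51 cont=0 payload=0x51=81: acc |= 81<<7 -> acc=10398 shift=14 [end]
Varint 3: bytes[2:4] = 9E 51 -> value 10398 (2 byte(s))
  byte[4]=0x74 cont=0 payload=0x74=116: acc |= 116<<0 -> acc=116 shift=7 [end]
Varint 4: bytes[4:5] = 74 -> value 116 (1 byte(s))
  byte[5]=0x90 cont=1 payload=0x10=16: acc |= 16<<0 -> acc=16 shift=7
  byte[6]=0x62 cont=0 payload=0x62=98: acc |= 98<<7 -> acc=12560 shift=14 [end]
Varint 5: bytes[5:7] = 90 62 -> value 12560 (2 byte(s))

Answer: 4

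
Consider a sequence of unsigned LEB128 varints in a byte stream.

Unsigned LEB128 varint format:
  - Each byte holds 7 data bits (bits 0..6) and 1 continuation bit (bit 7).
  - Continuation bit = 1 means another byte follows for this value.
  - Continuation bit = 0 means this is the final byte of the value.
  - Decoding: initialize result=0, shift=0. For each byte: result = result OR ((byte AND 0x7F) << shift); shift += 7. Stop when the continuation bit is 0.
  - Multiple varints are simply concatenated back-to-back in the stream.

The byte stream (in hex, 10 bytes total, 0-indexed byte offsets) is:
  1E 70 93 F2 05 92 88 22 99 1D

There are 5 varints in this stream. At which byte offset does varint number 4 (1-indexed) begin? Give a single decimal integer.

Answer: 5

Derivation:
  byte[0]=0x1E cont=0 payload=0x1E=30: acc |= 30<<0 -> acc=30 shift=7 [end]
Varint 1: bytes[0:1] = 1E -> value 30 (1 byte(s))
  byte[1]=0x70 cont=0 payload=0x70=112: acc |= 112<<0 -> acc=112 shift=7 [end]
Varint 2: bytes[1:2] = 70 -> value 112 (1 byte(s))
  byte[2]=0x93 cont=1 payload=0x13=19: acc |= 19<<0 -> acc=19 shift=7
  byte[3]=0xF2 cont=1 payload=0x72=114: acc |= 114<<7 -> acc=14611 shift=14
  byte[4]=0x05 cont=0 payload=0x05=5: acc |= 5<<14 -> acc=96531 shift=21 [end]
Varint 3: bytes[2:5] = 93 F2 05 -> value 96531 (3 byte(s))
  byte[5]=0x92 cont=1 payload=0x12=18: acc |= 18<<0 -> acc=18 shift=7
  byte[6]=0x88 cont=1 payload=0x08=8: acc |= 8<<7 -> acc=1042 shift=14
  byte[7]=0x22 cont=0 payload=0x22=34: acc |= 34<<14 -> acc=558098 shift=21 [end]
Varint 4: bytes[5:8] = 92 88 22 -> value 558098 (3 byte(s))
  byte[8]=0x99 cont=1 payload=0x19=25: acc |= 25<<0 -> acc=25 shift=7
  byte[9]=0x1D cont=0 payload=0x1D=29: acc |= 29<<7 -> acc=3737 shift=14 [end]
Varint 5: bytes[8:10] = 99 1D -> value 3737 (2 byte(s))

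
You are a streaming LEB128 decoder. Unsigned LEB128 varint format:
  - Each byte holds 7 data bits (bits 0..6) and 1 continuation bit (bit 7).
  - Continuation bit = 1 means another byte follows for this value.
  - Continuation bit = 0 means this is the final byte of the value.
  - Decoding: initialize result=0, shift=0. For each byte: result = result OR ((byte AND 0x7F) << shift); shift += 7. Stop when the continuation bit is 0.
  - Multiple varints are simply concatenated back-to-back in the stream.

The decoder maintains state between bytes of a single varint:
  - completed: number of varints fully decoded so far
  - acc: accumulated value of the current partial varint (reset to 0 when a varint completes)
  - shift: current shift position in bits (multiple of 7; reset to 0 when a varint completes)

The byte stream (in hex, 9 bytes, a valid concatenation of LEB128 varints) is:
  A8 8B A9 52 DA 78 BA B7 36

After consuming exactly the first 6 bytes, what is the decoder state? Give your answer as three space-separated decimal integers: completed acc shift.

Answer: 2 0 0

Derivation:
byte[0]=0xA8 cont=1 payload=0x28: acc |= 40<<0 -> completed=0 acc=40 shift=7
byte[1]=0x8B cont=1 payload=0x0B: acc |= 11<<7 -> completed=0 acc=1448 shift=14
byte[2]=0xA9 cont=1 payload=0x29: acc |= 41<<14 -> completed=0 acc=673192 shift=21
byte[3]=0x52 cont=0 payload=0x52: varint #1 complete (value=172639656); reset -> completed=1 acc=0 shift=0
byte[4]=0xDA cont=1 payload=0x5A: acc |= 90<<0 -> completed=1 acc=90 shift=7
byte[5]=0x78 cont=0 payload=0x78: varint #2 complete (value=15450); reset -> completed=2 acc=0 shift=0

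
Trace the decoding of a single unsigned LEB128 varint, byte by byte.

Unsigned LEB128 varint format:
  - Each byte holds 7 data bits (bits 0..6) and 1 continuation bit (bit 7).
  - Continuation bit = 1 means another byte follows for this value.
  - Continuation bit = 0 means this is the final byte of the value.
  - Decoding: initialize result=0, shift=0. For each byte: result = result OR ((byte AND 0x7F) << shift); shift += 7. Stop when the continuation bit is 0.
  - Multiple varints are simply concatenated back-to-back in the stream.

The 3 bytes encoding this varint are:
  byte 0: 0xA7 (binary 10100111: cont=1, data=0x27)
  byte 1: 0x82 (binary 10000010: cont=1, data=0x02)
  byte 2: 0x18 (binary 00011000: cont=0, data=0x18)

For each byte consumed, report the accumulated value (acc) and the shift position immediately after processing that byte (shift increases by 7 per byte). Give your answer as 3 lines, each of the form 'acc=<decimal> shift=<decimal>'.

byte 0=0xA7: payload=0x27=39, contrib = 39<<0 = 39; acc -> 39, shift -> 7
byte 1=0x82: payload=0x02=2, contrib = 2<<7 = 256; acc -> 295, shift -> 14
byte 2=0x18: payload=0x18=24, contrib = 24<<14 = 393216; acc -> 393511, shift -> 21

Answer: acc=39 shift=7
acc=295 shift=14
acc=393511 shift=21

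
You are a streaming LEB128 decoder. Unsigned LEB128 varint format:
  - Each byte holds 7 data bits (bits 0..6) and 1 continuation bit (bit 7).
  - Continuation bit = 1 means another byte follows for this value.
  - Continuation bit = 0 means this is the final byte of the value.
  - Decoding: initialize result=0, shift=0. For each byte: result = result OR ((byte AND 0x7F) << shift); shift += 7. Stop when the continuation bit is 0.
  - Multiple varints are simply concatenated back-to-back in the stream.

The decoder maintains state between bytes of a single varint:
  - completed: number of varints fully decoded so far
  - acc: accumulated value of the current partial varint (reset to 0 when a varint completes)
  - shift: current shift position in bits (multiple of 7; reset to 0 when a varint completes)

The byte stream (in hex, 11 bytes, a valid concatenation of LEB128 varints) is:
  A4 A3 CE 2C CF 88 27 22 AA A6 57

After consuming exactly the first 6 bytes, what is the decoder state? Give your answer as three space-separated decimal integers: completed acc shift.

Answer: 1 1103 14

Derivation:
byte[0]=0xA4 cont=1 payload=0x24: acc |= 36<<0 -> completed=0 acc=36 shift=7
byte[1]=0xA3 cont=1 payload=0x23: acc |= 35<<7 -> completed=0 acc=4516 shift=14
byte[2]=0xCE cont=1 payload=0x4E: acc |= 78<<14 -> completed=0 acc=1282468 shift=21
byte[3]=0x2C cont=0 payload=0x2C: varint #1 complete (value=93557156); reset -> completed=1 acc=0 shift=0
byte[4]=0xCF cont=1 payload=0x4F: acc |= 79<<0 -> completed=1 acc=79 shift=7
byte[5]=0x88 cont=1 payload=0x08: acc |= 8<<7 -> completed=1 acc=1103 shift=14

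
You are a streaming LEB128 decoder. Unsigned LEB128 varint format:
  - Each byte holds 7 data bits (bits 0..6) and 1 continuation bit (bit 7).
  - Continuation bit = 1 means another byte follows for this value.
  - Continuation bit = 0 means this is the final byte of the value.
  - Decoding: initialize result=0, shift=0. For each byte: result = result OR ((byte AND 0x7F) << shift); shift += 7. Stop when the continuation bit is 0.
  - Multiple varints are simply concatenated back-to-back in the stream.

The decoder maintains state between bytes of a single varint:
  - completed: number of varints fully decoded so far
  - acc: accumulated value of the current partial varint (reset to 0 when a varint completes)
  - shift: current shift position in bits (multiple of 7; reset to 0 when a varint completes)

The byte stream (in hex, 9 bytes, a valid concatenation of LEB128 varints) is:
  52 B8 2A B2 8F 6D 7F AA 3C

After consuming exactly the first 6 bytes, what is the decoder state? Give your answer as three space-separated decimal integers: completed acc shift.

byte[0]=0x52 cont=0 payload=0x52: varint #1 complete (value=82); reset -> completed=1 acc=0 shift=0
byte[1]=0xB8 cont=1 payload=0x38: acc |= 56<<0 -> completed=1 acc=56 shift=7
byte[2]=0x2A cont=0 payload=0x2A: varint #2 complete (value=5432); reset -> completed=2 acc=0 shift=0
byte[3]=0xB2 cont=1 payload=0x32: acc |= 50<<0 -> completed=2 acc=50 shift=7
byte[4]=0x8F cont=1 payload=0x0F: acc |= 15<<7 -> completed=2 acc=1970 shift=14
byte[5]=0x6D cont=0 payload=0x6D: varint #3 complete (value=1787826); reset -> completed=3 acc=0 shift=0

Answer: 3 0 0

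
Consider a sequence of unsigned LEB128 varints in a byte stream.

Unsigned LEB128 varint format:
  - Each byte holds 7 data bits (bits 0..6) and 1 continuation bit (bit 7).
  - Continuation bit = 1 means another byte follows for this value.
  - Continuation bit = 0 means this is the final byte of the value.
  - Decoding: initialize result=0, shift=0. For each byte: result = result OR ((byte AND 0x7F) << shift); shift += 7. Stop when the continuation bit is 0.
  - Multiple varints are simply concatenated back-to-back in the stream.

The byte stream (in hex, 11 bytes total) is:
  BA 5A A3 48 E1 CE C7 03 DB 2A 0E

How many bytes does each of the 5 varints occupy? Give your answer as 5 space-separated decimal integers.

  byte[0]=0xBA cont=1 payload=0x3A=58: acc |= 58<<0 -> acc=58 shift=7
  byte[1]=0x5A cont=0 payload=0x5A=90: acc |= 90<<7 -> acc=11578 shift=14 [end]
Varint 1: bytes[0:2] = BA 5A -> value 11578 (2 byte(s))
  byte[2]=0xA3 cont=1 payload=0x23=35: acc |= 35<<0 -> acc=35 shift=7
  byte[3]=0x48 cont=0 payload=0x48=72: acc |= 72<<7 -> acc=9251 shift=14 [end]
Varint 2: bytes[2:4] = A3 48 -> value 9251 (2 byte(s))
  byte[4]=0xE1 cont=1 payload=0x61=97: acc |= 97<<0 -> acc=97 shift=7
  byte[5]=0xCE cont=1 payload=0x4E=78: acc |= 78<<7 -> acc=10081 shift=14
  byte[6]=0xC7 cont=1 payload=0x47=71: acc |= 71<<14 -> acc=1173345 shift=21
  byte[7]=0x03 cont=0 payload=0x03=3: acc |= 3<<21 -> acc=7464801 shift=28 [end]
Varint 3: bytes[4:8] = E1 CE C7 03 -> value 7464801 (4 byte(s))
  byte[8]=0xDB cont=1 payload=0x5B=91: acc |= 91<<0 -> acc=91 shift=7
  byte[9]=0x2A cont=0 payload=0x2A=42: acc |= 42<<7 -> acc=5467 shift=14 [end]
Varint 4: bytes[8:10] = DB 2A -> value 5467 (2 byte(s))
  byte[10]=0x0E cont=0 payload=0x0E=14: acc |= 14<<0 -> acc=14 shift=7 [end]
Varint 5: bytes[10:11] = 0E -> value 14 (1 byte(s))

Answer: 2 2 4 2 1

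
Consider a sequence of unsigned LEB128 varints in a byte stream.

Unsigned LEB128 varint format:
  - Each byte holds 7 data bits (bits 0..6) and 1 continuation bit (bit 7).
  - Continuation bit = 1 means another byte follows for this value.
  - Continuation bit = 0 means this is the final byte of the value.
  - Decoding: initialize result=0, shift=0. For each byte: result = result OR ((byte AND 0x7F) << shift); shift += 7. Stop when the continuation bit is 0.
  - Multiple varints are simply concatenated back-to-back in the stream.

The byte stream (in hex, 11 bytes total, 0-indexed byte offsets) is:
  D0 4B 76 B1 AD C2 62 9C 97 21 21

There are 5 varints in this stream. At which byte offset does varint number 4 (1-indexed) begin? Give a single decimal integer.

  byte[0]=0xD0 cont=1 payload=0x50=80: acc |= 80<<0 -> acc=80 shift=7
  byte[1]=0x4B cont=0 payload=0x4B=75: acc |= 75<<7 -> acc=9680 shift=14 [end]
Varint 1: bytes[0:2] = D0 4B -> value 9680 (2 byte(s))
  byte[2]=0x76 cont=0 payload=0x76=118: acc |= 118<<0 -> acc=118 shift=7 [end]
Varint 2: bytes[2:3] = 76 -> value 118 (1 byte(s))
  byte[3]=0xB1 cont=1 payload=0x31=49: acc |= 49<<0 -> acc=49 shift=7
  byte[4]=0xAD cont=1 payload=0x2D=45: acc |= 45<<7 -> acc=5809 shift=14
  byte[5]=0xC2 cont=1 payload=0x42=66: acc |= 66<<14 -> acc=1087153 shift=21
  byte[6]=0x62 cont=0 payload=0x62=98: acc |= 98<<21 -> acc=206608049 shift=28 [end]
Varint 3: bytes[3:7] = B1 AD C2 62 -> value 206608049 (4 byte(s))
  byte[7]=0x9C cont=1 payload=0x1C=28: acc |= 28<<0 -> acc=28 shift=7
  byte[8]=0x97 cont=1 payload=0x17=23: acc |= 23<<7 -> acc=2972 shift=14
  byte[9]=0x21 cont=0 payload=0x21=33: acc |= 33<<14 -> acc=543644 shift=21 [end]
Varint 4: bytes[7:10] = 9C 97 21 -> value 543644 (3 byte(s))
  byte[10]=0x21 cont=0 payload=0x21=33: acc |= 33<<0 -> acc=33 shift=7 [end]
Varint 5: bytes[10:11] = 21 -> value 33 (1 byte(s))

Answer: 7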